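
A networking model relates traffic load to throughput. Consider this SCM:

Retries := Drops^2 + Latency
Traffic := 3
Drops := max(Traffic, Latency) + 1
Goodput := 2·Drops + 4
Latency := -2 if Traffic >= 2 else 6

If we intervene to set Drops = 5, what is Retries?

The intervention breaks the incoming arrows to Drops: Drops := max(Traffic, Latency) + 1 no longer applies, and Drops = 5.
Latency = -2 if Traffic >= 2 else 6  [with Traffic=3]  = -2
Retries = Drops^2 + Latency  [with Drops=5, Latency=-2]  = 23

23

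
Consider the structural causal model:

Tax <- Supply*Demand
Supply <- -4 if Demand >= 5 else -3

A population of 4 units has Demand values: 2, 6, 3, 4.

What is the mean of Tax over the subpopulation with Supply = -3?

-9

E[Tax|Supply=-3] averages over only the 3 units with Supply=-3 (Demand = 2, 3, 4): Tax = -6, -9, -12, mean -9.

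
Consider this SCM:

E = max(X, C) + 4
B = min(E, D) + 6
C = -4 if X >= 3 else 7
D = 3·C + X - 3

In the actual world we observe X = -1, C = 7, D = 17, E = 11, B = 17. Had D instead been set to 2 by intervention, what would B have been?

8

do(D=2) replaces the equation D = 3·C + X - 3 with the constant D = 2.
C = -4 if X >= 3 else 7  [with X=-1]  = 7
E = max(X, C) + 4  [with X=-1, C=7]  = 11
B = min(E, D) + 6  [with E=11, D=2]  = 8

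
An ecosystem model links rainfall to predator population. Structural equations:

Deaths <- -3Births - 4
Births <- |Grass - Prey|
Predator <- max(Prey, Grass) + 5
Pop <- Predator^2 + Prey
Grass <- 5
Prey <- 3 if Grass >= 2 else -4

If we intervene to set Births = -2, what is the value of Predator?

Under do(Births=-2), the mechanism Births <- |Grass - Prey| is discarded; Births is fixed at -2.
Since Predator is not a descendant of the intervened variable, it is unaffected.
Prey = 3 if Grass >= 2 else -4  [with Grass=5]  = 3
Predator = max(Prey, Grass) + 5  [with Prey=3, Grass=5]  = 10

10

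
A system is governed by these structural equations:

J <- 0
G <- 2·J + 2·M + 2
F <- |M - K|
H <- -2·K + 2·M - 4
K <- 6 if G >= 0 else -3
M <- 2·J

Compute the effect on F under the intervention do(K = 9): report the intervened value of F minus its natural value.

3

Intervening sets K = 9 and removes its equation (K <- 6 if G >= 0 else -3).
M = 2·J  [with J=0]  = 0
F = |M - K|  [with M=0, K=9]  = 9
Without intervention: M = 2·J  [with J=0]  = 0; G = 2·J + 2·M + 2  [with J=0, M=0]  = 2; K = 6 if G >= 0 else -3  [with G=2]  = 6; F = |M - K|  [with M=0, K=6]  = 6.
Change = 9 − 6 = 3.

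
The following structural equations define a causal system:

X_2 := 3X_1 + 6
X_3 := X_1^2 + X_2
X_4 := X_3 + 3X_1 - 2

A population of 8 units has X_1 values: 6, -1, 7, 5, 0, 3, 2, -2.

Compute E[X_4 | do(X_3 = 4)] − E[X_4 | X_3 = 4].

12

Every unit gets X_3=4 under the intervention. X_4 values become 20, -1, 23, 17, 2, 11, 8, -4; E[X_4|do(X_3=4)] = 9.5.
Observing X_3=4 restricts to units where X_3's equation naturally yields 4: X_1 ∈ {-1, -2}. In that subpopulation X_4 = -1, -4, mean -2.5.
Difference = 9.5 − (-2.5) = 12.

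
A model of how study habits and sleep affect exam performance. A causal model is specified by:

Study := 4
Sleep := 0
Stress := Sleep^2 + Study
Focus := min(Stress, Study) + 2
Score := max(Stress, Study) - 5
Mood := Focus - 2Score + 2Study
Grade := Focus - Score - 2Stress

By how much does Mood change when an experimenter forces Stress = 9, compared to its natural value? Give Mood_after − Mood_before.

-10

The intervention breaks the incoming arrows to Stress: Stress := Sleep^2 + Study no longer applies, and Stress = 9.
Focus = min(Stress, Study) + 2  [with Stress=9, Study=4]  = 6
Score = max(Stress, Study) - 5  [with Stress=9, Study=4]  = 4
Mood = Focus - 2Score + 2Study  [with Focus=6, Score=4, Study=4]  = 6
Without intervention: Stress = Sleep^2 + Study  [with Sleep=0, Study=4]  = 4; Focus = min(Stress, Study) + 2  [with Stress=4, Study=4]  = 6; Score = max(Stress, Study) - 5  [with Stress=4, Study=4]  = -1; Mood = Focus - 2Score + 2Study  [with Focus=6, Score=-1, Study=4]  = 16.
Change = 6 − 16 = -10.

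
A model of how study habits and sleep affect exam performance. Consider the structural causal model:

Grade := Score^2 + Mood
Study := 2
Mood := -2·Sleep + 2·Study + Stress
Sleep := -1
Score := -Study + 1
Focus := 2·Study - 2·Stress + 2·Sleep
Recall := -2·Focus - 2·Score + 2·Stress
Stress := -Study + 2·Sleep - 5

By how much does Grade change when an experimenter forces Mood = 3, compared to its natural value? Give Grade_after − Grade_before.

6

Intervening sets Mood = 3 and removes its equation (Mood := -2·Sleep + 2·Study + Stress).
Score = -Study + 1  [with Study=2]  = -1
Grade = Score^2 + Mood  [with Score=-1, Mood=3]  = 4
Without intervention: Stress = -Study + 2·Sleep - 5  [with Study=2, Sleep=-1]  = -9; Score = -Study + 1  [with Study=2]  = -1; Mood = -2·Sleep + 2·Study + Stress  [with Sleep=-1, Study=2, Stress=-9]  = -3; Grade = Score^2 + Mood  [with Score=-1, Mood=-3]  = -2.
Change = 4 − (-2) = 6.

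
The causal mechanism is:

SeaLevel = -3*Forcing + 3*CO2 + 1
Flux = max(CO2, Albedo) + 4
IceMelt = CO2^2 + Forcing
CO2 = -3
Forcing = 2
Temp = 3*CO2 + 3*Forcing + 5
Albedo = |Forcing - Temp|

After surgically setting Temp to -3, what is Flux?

The intervention breaks the incoming arrows to Temp: Temp = 3*CO2 + 3*Forcing + 5 no longer applies, and Temp = -3.
Albedo = |Forcing - Temp|  [with Forcing=2, Temp=-3]  = 5
Flux = max(CO2, Albedo) + 4  [with CO2=-3, Albedo=5]  = 9

9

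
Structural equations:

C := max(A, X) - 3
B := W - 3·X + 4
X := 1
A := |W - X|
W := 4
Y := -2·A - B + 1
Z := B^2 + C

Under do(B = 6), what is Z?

The intervention breaks the incoming arrows to B: B := W - 3·X + 4 no longer applies, and B = 6.
A = |W - X|  [with W=4, X=1]  = 3
C = max(A, X) - 3  [with A=3, X=1]  = 0
Z = B^2 + C  [with B=6, C=0]  = 36

36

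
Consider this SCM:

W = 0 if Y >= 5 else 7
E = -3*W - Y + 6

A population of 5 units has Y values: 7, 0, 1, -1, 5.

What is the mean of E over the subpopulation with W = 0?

Conditioning on W=0 selects the 2 unit(s) with Y ∈ {7, 5}. Their E values: -1, 1. Mean = 0.

0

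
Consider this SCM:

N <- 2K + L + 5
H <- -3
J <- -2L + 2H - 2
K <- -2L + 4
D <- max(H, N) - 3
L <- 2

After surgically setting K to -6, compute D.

-6

The intervention breaks the incoming arrows to K: K <- -2L + 4 no longer applies, and K = -6.
N = 2K + L + 5  [with K=-6, L=2]  = -5
D = max(H, N) - 3  [with H=-3, N=-5]  = -6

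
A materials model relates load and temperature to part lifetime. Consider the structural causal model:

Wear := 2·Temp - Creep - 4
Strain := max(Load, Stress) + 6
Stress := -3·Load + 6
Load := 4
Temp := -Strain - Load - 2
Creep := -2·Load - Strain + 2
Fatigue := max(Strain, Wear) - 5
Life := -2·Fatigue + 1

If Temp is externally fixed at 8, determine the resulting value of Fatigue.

The intervention breaks the incoming arrows to Temp: Temp := -Strain - Load - 2 no longer applies, and Temp = 8.
Stress = -3·Load + 6  [with Load=4]  = -6
Strain = max(Load, Stress) + 6  [with Load=4, Stress=-6]  = 10
Creep = -2·Load - Strain + 2  [with Load=4, Strain=10]  = -16
Wear = 2·Temp - Creep - 4  [with Temp=8, Creep=-16]  = 28
Fatigue = max(Strain, Wear) - 5  [with Strain=10, Wear=28]  = 23

23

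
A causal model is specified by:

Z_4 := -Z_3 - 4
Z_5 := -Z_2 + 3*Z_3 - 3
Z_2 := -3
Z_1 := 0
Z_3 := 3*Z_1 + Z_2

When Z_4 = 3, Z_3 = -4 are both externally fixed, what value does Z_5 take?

The joint intervention fixes Z_4 = 3, Z_3 = -4, removing each variable's own equation.
Z_5 = -Z_2 + 3*Z_3 - 3  [with Z_2=-3, Z_3=-4]  = -12

-12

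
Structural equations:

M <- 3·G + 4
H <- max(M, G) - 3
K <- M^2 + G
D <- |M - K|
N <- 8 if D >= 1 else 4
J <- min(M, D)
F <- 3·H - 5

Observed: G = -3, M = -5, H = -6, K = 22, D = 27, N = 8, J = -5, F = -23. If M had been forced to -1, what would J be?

-1

Under do(M=-1), the mechanism M <- 3·G + 4 is discarded; M is fixed at -1.
K = M^2 + G  [with M=-1, G=-3]  = -2
D = |M - K|  [with M=-1, K=-2]  = 1
J = min(M, D)  [with M=-1, D=1]  = -1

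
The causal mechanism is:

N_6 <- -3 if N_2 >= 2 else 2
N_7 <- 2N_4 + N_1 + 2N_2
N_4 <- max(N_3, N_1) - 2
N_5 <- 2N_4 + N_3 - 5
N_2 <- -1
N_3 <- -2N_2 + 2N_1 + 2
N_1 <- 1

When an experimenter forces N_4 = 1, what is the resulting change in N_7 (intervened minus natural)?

The intervention breaks the incoming arrows to N_4: N_4 <- max(N_3, N_1) - 2 no longer applies, and N_4 = 1.
N_7 = 2N_4 + N_1 + 2N_2  [with N_4=1, N_1=1, N_2=-1]  = 1
Without intervention: N_3 = -2N_2 + 2N_1 + 2  [with N_2=-1, N_1=1]  = 6; N_4 = max(N_3, N_1) - 2  [with N_3=6, N_1=1]  = 4; N_7 = 2N_4 + N_1 + 2N_2  [with N_4=4, N_1=1, N_2=-1]  = 7.
Change = 1 − 7 = -6.

-6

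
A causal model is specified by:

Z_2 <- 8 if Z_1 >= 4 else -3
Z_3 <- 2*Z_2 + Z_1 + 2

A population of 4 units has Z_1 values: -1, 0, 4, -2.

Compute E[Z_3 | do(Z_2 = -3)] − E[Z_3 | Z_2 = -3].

1.25

do(Z_2=-3) breaks Z_2's dependence on Z_1. With Z_2=-3 fixed, Z_3 across the units is -5, -4, 0, -6, mean -3.75.
Conditioning on Z_2=-3 selects the 3 unit(s) with Z_1 ∈ {-1, 0, -2}. Their Z_3 values: -5, -4, -6. Mean = -5.
Difference = -3.75 − (-5) = 1.25.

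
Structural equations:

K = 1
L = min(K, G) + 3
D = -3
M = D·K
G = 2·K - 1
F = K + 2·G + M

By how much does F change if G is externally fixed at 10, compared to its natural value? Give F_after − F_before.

18

Under do(G=10), the mechanism G = 2·K - 1 is discarded; G is fixed at 10.
M = D·K  [with D=-3, K=1]  = -3
F = K + 2·G + M  [with K=1, G=10, M=-3]  = 18
Without intervention: M = D·K  [with D=-3, K=1]  = -3; G = 2·K - 1  [with K=1]  = 1; F = K + 2·G + M  [with K=1, G=1, M=-3]  = 0.
Change = 18 − 0 = 18.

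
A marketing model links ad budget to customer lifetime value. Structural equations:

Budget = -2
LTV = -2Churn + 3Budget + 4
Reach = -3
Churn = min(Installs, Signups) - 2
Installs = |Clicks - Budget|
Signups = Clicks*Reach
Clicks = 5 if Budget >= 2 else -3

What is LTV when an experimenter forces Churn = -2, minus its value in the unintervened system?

Intervening sets Churn = -2 and removes its equation (Churn = min(Installs, Signups) - 2).
LTV = -2Churn + 3Budget + 4  [with Churn=-2, Budget=-2]  = 2
Without intervention: Clicks = 5 if Budget >= 2 else -3  [with Budget=-2]  = -3; Installs = |Clicks - Budget|  [with Clicks=-3, Budget=-2]  = 1; Signups = Clicks*Reach  [with Clicks=-3, Reach=-3]  = 9; Churn = min(Installs, Signups) - 2  [with Installs=1, Signups=9]  = -1; LTV = -2Churn + 3Budget + 4  [with Churn=-1, Budget=-2]  = 0.
Change = 2 − 0 = 2.

2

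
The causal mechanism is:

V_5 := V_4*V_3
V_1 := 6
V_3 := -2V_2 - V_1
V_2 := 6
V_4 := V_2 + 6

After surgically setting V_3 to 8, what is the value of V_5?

do(V_3=8) replaces the equation V_3 := -2V_2 - V_1 with the constant V_3 = 8.
V_4 = V_2 + 6  [with V_2=6]  = 12
V_5 = V_4*V_3  [with V_4=12, V_3=8]  = 96

96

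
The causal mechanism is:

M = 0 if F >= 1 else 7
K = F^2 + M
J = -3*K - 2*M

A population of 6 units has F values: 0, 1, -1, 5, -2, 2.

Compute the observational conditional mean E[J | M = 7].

-40

Conditioning on M=7 selects the 3 unit(s) with F ∈ {0, -1, -2}. Their J values: -35, -38, -47. Mean = -40.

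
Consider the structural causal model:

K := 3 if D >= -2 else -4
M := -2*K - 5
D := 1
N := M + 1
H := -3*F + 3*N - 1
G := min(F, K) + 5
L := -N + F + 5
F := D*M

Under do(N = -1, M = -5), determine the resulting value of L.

1

The joint intervention fixes N = -1, M = -5, removing each variable's own equation.
F = D*M  [with D=1, M=-5]  = -5
L = -N + F + 5  [with N=-1, F=-5]  = 1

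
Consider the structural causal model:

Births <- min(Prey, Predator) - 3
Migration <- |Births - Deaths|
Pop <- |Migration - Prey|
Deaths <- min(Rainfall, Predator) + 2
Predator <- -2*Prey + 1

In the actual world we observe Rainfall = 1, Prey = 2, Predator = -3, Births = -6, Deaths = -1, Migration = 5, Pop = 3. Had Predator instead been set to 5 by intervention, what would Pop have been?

2

The intervention breaks the incoming arrows to Predator: Predator <- -2*Prey + 1 no longer applies, and Predator = 5.
Births = min(Prey, Predator) - 3  [with Prey=2, Predator=5]  = -1
Deaths = min(Rainfall, Predator) + 2  [with Rainfall=1, Predator=5]  = 3
Migration = |Births - Deaths|  [with Births=-1, Deaths=3]  = 4
Pop = |Migration - Prey|  [with Migration=4, Prey=2]  = 2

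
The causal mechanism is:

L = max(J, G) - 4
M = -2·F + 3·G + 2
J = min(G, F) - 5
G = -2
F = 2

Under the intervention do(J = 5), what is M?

-8

Under do(J=5), the mechanism J = min(G, F) - 5 is discarded; J is fixed at 5.
Since M is not a descendant of the intervened variable, it is unaffected.
M = -2·F + 3·G + 2  [with F=2, G=-2]  = -8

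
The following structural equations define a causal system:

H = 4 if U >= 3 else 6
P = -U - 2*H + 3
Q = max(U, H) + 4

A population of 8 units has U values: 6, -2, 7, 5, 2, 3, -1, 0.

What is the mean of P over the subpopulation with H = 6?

E[P|H=6] averages over only the 4 units with H=6 (U = -2, 2, -1, 0): P = -7, -11, -8, -9, mean -8.75.

-8.75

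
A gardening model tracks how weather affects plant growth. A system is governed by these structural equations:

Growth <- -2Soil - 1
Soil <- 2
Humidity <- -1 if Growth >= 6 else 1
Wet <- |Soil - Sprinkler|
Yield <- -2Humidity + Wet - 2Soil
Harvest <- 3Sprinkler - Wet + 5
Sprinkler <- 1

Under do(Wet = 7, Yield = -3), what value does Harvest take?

1

Under do(Wet = 7, Yield = -3), each intervened variable's structural equation is replaced by its fixed value.
Harvest = 3Sprinkler - Wet + 5  [with Sprinkler=1, Wet=7]  = 1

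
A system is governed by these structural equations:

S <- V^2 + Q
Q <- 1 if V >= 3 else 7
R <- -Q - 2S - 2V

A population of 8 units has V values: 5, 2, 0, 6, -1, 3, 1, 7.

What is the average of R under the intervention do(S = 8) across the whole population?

do(S=8) breaks S's dependence on V. With S=8 fixed, R across the units is -27, -27, -23, -29, -21, -23, -25, -31, mean -25.75.

-25.75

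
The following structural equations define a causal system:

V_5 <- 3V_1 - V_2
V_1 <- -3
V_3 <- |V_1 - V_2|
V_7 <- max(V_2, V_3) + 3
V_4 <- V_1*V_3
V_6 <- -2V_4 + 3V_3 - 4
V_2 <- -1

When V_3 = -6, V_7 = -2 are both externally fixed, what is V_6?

Under do(V_3 = -6, V_7 = -2), each intervened variable's structural equation is replaced by its fixed value.
V_4 = V_1*V_3  [with V_1=-3, V_3=-6]  = 18
V_6 = -2V_4 + 3V_3 - 4  [with V_4=18, V_3=-6]  = -58

-58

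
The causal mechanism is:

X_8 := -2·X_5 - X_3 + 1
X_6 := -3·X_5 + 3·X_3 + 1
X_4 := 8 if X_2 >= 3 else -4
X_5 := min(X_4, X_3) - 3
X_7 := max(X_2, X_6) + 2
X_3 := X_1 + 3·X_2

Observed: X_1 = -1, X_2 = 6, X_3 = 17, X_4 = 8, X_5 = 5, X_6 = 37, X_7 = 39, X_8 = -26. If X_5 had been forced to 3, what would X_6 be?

The intervention breaks the incoming arrows to X_5: X_5 := min(X_4, X_3) - 3 no longer applies, and X_5 = 3.
X_3 = X_1 + 3·X_2  [with X_1=-1, X_2=6]  = 17
X_6 = -3·X_5 + 3·X_3 + 1  [with X_5=3, X_3=17]  = 43

43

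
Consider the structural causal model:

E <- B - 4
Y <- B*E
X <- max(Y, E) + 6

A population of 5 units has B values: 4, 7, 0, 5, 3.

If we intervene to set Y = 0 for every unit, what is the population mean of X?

The intervention sets Y=0 in all 5 units regardless of B. Recomputing X per unit gives 6, 9, 6, 7, 6; average 6.8.

6.8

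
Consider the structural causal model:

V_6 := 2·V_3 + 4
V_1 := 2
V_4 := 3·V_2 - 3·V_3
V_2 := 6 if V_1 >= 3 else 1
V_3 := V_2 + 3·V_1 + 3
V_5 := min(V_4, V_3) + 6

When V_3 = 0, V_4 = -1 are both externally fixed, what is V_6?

Setting V_3 = 0, V_4 = -1 by intervention discards those variables' equations.
V_6 = 2·V_3 + 4  [with V_3=0]  = 4

4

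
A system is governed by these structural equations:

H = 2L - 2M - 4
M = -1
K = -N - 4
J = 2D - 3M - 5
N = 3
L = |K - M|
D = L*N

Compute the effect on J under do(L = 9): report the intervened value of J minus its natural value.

18

The intervention breaks the incoming arrows to L: L = |K - M| no longer applies, and L = 9.
D = L*N  [with L=9, N=3]  = 27
J = 2D - 3M - 5  [with D=27, M=-1]  = 52
Without intervention: K = -N - 4  [with N=3]  = -7; L = |K - M|  [with K=-7, M=-1]  = 6; D = L*N  [with L=6, N=3]  = 18; J = 2D - 3M - 5  [with D=18, M=-1]  = 34.
Change = 52 − 34 = 18.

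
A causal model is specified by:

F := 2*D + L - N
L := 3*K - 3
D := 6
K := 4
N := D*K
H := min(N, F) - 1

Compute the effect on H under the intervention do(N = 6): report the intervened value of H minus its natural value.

9

The intervention breaks the incoming arrows to N: N := D*K no longer applies, and N = 6.
L = 3*K - 3  [with K=4]  = 9
F = 2*D + L - N  [with D=6, L=9, N=6]  = 15
H = min(N, F) - 1  [with N=6, F=15]  = 5
Without intervention: N = D*K  [with D=6, K=4]  = 24; L = 3*K - 3  [with K=4]  = 9; F = 2*D + L - N  [with D=6, L=9, N=24]  = -3; H = min(N, F) - 1  [with N=24, F=-3]  = -4.
Change = 5 − (-4) = 9.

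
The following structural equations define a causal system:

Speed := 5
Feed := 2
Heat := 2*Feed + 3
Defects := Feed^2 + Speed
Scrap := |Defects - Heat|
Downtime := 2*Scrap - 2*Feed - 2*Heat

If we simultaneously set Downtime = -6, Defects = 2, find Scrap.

Setting Downtime = -6, Defects = 2 by intervention discards those variables' equations.
Heat = 2*Feed + 3  [with Feed=2]  = 7
Scrap = |Defects - Heat|  [with Defects=2, Heat=7]  = 5

5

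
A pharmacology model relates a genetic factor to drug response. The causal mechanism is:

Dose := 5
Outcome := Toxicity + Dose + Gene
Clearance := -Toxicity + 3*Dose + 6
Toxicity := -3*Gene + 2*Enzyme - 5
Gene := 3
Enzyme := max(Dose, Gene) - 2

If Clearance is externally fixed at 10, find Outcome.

The intervention breaks the incoming arrows to Clearance: Clearance := -Toxicity + 3*Dose + 6 no longer applies, and Clearance = 10.
Since Outcome is not a descendant of the intervened variable, it is unaffected.
Enzyme = max(Dose, Gene) - 2  [with Dose=5, Gene=3]  = 3
Toxicity = -3*Gene + 2*Enzyme - 5  [with Gene=3, Enzyme=3]  = -8
Outcome = Toxicity + Dose + Gene  [with Toxicity=-8, Dose=5, Gene=3]  = 0

0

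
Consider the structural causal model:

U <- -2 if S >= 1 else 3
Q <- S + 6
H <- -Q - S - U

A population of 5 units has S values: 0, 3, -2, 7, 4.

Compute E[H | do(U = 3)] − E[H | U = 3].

-6.8

Under do(U=3), U's equation is replaced by U=3 for every unit. Per-unit H: -9, -15, -5, -23, -17. Mean = -13.8.
E[H|U=3] averages over only the 2 units with U=3 (S = 0, -2): H = -9, -5, mean -7.
Difference = -13.8 − (-7) = -6.8.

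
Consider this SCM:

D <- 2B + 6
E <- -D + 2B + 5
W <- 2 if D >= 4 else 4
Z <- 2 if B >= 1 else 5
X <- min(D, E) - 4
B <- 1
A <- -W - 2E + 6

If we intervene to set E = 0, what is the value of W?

2

The intervention breaks the incoming arrows to E: E <- -D + 2B + 5 no longer applies, and E = 0.
W is not downstream of the intervention, so its value is determined by the original equations.
D = 2B + 6  [with B=1]  = 8
W = 2 if D >= 4 else 4  [with D=8]  = 2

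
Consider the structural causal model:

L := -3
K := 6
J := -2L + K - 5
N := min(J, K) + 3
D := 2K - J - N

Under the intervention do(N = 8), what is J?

Under do(N=8), the mechanism N := min(J, K) + 3 is discarded; N is fixed at 8.
Since J is not a descendant of the intervened variable, it is unaffected.
J = -2L + K - 5  [with L=-3, K=6]  = 7

7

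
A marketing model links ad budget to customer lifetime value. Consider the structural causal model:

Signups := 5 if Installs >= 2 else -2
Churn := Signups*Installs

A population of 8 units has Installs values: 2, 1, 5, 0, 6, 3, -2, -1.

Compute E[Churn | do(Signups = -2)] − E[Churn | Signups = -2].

-4.5

Every unit gets Signups=-2 under the intervention. Churn values become -4, -2, -10, 0, -12, -6, 4, 2; E[Churn|do(Signups=-2)] = -3.5.
E[Churn|Signups=-2] averages over only the 4 units with Signups=-2 (Installs = 1, 0, -2, -1): Churn = -2, 0, 4, 2, mean 1.
Difference = -3.5 − 1 = -4.5.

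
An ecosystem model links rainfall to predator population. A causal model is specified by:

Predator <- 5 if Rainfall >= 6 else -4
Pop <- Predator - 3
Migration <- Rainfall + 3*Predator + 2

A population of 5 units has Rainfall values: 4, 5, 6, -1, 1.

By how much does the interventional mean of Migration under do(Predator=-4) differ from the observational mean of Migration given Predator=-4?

0.75

do(Predator=-4) breaks Predator's dependence on Rainfall. With Predator=-4 fixed, Migration across the units is -6, -5, -4, -11, -9, mean -7.
Observing Predator=-4 restricts to units where Predator's equation naturally yields -4: Rainfall ∈ {4, 5, -1, 1}. In that subpopulation Migration = -6, -5, -11, -9, mean -7.75.
Difference = -7 − (-7.75) = 0.75.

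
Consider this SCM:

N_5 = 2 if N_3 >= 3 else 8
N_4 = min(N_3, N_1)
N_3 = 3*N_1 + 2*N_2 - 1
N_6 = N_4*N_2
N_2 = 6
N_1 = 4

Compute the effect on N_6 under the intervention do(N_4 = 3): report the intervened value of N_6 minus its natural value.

-6

Under do(N_4=3), the mechanism N_4 = min(N_3, N_1) is discarded; N_4 is fixed at 3.
N_6 = N_4*N_2  [with N_4=3, N_2=6]  = 18
Without intervention: N_3 = 3*N_1 + 2*N_2 - 1  [with N_1=4, N_2=6]  = 23; N_4 = min(N_3, N_1)  [with N_3=23, N_1=4]  = 4; N_6 = N_4*N_2  [with N_4=4, N_2=6]  = 24.
Change = 18 − 24 = -6.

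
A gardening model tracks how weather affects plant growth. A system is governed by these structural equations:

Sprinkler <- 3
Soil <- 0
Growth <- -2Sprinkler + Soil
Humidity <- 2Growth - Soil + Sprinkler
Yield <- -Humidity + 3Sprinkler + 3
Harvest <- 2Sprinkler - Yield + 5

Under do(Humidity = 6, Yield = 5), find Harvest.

6

The joint intervention fixes Humidity = 6, Yield = 5, removing each variable's own equation.
Harvest = 2Sprinkler - Yield + 5  [with Sprinkler=3, Yield=5]  = 6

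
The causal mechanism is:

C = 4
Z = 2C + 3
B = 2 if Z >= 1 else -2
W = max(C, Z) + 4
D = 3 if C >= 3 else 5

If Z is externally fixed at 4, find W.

do(Z=4) replaces the equation Z = 2C + 3 with the constant Z = 4.
W = max(C, Z) + 4  [with C=4, Z=4]  = 8

8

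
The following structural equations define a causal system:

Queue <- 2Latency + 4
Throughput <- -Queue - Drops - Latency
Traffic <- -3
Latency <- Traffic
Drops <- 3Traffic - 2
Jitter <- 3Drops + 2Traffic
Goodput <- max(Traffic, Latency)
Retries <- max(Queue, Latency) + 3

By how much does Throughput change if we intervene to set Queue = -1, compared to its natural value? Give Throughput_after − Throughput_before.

The intervention breaks the incoming arrows to Queue: Queue <- 2Latency + 4 no longer applies, and Queue = -1.
Latency = Traffic  [with Traffic=-3]  = -3
Drops = 3Traffic - 2  [with Traffic=-3]  = -11
Throughput = -Queue - Drops - Latency  [with Queue=-1, Drops=-11, Latency=-3]  = 15
Without intervention: Latency = Traffic  [with Traffic=-3]  = -3; Queue = 2Latency + 4  [with Latency=-3]  = -2; Drops = 3Traffic - 2  [with Traffic=-3]  = -11; Throughput = -Queue - Drops - Latency  [with Queue=-2, Drops=-11, Latency=-3]  = 16.
Change = 15 − 16 = -1.

-1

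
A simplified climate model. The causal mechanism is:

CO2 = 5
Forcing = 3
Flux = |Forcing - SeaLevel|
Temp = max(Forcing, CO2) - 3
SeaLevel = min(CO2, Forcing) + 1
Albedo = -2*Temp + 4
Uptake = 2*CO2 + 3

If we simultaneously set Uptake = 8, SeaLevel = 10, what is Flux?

Setting Uptake = 8, SeaLevel = 10 by intervention discards those variables' equations.
Flux = |Forcing - SeaLevel|  [with Forcing=3, SeaLevel=10]  = 7

7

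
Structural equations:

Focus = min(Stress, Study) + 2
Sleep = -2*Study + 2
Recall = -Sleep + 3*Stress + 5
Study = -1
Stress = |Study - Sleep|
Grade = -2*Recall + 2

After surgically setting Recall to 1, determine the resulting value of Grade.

0

The intervention breaks the incoming arrows to Recall: Recall = -Sleep + 3*Stress + 5 no longer applies, and Recall = 1.
Grade = -2*Recall + 2  [with Recall=1]  = 0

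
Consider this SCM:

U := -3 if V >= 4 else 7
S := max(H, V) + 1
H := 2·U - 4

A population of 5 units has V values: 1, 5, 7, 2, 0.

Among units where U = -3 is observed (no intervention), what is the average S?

Conditioning on U=-3 selects the 2 unit(s) with V ∈ {5, 7}. Their S values: 6, 8. Mean = 7.

7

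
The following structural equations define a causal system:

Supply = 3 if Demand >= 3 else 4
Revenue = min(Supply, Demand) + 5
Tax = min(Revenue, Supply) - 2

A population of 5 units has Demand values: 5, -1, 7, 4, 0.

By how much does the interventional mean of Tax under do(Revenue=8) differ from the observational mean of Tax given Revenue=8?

0.4

Every unit gets Revenue=8 under the intervention. Tax values become 1, 2, 1, 1, 2; E[Tax|do(Revenue=8)] = 1.4.
Conditioning on Revenue=8 selects the 3 unit(s) with Demand ∈ {5, 7, 4}. Their Tax values: 1, 1, 1. Mean = 1.
Difference = 1.4 − 1 = 0.4.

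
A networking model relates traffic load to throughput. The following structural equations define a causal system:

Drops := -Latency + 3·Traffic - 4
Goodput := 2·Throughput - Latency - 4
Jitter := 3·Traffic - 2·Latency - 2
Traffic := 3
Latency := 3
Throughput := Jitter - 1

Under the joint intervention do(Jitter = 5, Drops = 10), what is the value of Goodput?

The joint intervention fixes Jitter = 5, Drops = 10, removing each variable's own equation.
Throughput = Jitter - 1  [with Jitter=5]  = 4
Goodput = 2·Throughput - Latency - 4  [with Throughput=4, Latency=3]  = 1

1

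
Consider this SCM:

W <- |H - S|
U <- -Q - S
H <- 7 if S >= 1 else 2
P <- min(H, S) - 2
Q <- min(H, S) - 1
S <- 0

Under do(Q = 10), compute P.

Under do(Q=10), the mechanism Q <- min(H, S) - 1 is discarded; Q is fixed at 10.
Since P is not a descendant of the intervened variable, it is unaffected.
H = 7 if S >= 1 else 2  [with S=0]  = 2
P = min(H, S) - 2  [with H=2, S=0]  = -2

-2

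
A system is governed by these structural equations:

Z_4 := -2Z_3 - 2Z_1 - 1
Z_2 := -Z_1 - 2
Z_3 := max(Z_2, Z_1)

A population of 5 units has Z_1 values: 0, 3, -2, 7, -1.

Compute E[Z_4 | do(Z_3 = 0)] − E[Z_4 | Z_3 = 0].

The intervention sets Z_3=0 in all 5 units regardless of Z_1. Recomputing Z_4 per unit gives -1, -7, 3, -15, 1; average -3.8.
Conditioning on Z_3=0 selects the 2 unit(s) with Z_1 ∈ {0, -2}. Their Z_4 values: -1, 3. Mean = 1.
Difference = -3.8 − 1 = -4.8.

-4.8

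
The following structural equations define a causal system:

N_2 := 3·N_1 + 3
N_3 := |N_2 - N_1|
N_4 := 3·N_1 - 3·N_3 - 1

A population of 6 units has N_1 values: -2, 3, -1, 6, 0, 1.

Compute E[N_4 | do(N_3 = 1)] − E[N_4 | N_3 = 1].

Under do(N_3=1), N_3's equation is replaced by N_3=1 for every unit. Per-unit N_4: -10, 5, -7, 14, -4, -1. Mean = -0.5.
Observing N_3=1 restricts to units where N_3's equation naturally yields 1: N_1 ∈ {-2, -1}. In that subpopulation N_4 = -10, -7, mean -8.5.
Difference = -0.5 − (-8.5) = 8.

8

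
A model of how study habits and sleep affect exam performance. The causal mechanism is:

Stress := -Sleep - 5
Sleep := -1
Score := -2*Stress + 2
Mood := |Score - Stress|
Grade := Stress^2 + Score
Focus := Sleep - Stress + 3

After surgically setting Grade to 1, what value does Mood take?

14

do(Grade=1) replaces the equation Grade := Stress^2 + Score with the constant Grade = 1.
Since Mood is not a descendant of the intervened variable, it is unaffected.
Stress = -Sleep - 5  [with Sleep=-1]  = -4
Score = -2*Stress + 2  [with Stress=-4]  = 10
Mood = |Score - Stress|  [with Score=10, Stress=-4]  = 14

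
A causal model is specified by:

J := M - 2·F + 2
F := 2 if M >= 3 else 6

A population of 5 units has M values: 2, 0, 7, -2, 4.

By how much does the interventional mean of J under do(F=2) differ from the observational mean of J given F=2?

do(F=2) breaks F's dependence on M. With F=2 fixed, J across the units is 0, -2, 5, -4, 2, mean 0.2.
Observing F=2 restricts to units where F's equation naturally yields 2: M ∈ {7, 4}. In that subpopulation J = 5, 2, mean 3.5.
Difference = 0.2 − 3.5 = -3.3.

-3.3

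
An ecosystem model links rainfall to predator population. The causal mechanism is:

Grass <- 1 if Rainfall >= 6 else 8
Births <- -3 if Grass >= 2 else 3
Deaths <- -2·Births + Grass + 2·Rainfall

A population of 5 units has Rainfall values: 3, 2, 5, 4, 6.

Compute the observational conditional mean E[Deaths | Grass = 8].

21

Observing Grass=8 restricts to units where Grass's equation naturally yields 8: Rainfall ∈ {3, 2, 5, 4}. In that subpopulation Deaths = 20, 18, 24, 22, mean 21.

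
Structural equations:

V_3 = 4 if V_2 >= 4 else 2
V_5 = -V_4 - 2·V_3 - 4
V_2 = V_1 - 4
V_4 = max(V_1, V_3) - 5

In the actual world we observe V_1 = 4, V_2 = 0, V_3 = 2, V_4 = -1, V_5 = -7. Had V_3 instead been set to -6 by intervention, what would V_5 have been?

9

do(V_3=-6) replaces the equation V_3 = 4 if V_2 >= 4 else 2 with the constant V_3 = -6.
V_4 = max(V_1, V_3) - 5  [with V_1=4, V_3=-6]  = -1
V_5 = -V_4 - 2·V_3 - 4  [with V_4=-1, V_3=-6]  = 9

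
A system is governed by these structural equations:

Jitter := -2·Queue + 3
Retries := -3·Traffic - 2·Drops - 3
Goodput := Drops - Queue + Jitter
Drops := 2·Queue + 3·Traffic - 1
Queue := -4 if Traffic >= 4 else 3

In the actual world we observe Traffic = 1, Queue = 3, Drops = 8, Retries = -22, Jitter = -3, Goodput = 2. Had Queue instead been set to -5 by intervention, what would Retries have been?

10

Under do(Queue=-5), the mechanism Queue := -4 if Traffic >= 4 else 3 is discarded; Queue is fixed at -5.
Drops = 2·Queue + 3·Traffic - 1  [with Queue=-5, Traffic=1]  = -8
Retries = -3·Traffic - 2·Drops - 3  [with Traffic=1, Drops=-8]  = 10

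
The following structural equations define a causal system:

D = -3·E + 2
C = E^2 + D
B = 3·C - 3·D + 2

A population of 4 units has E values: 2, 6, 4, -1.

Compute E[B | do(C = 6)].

38.75

Every unit gets C=6 under the intervention. B values become 32, 68, 50, 5; E[B|do(C=6)] = 38.75.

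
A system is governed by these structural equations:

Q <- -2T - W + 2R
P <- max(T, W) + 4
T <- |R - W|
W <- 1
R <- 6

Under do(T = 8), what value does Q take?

-5

The intervention breaks the incoming arrows to T: T <- |R - W| no longer applies, and T = 8.
Q = -2T - W + 2R  [with T=8, W=1, R=6]  = -5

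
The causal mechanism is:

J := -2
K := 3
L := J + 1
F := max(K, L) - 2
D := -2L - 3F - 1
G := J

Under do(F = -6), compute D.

19

Intervening sets F = -6 and removes its equation (F := max(K, L) - 2).
L = J + 1  [with J=-2]  = -1
D = -2L - 3F - 1  [with L=-1, F=-6]  = 19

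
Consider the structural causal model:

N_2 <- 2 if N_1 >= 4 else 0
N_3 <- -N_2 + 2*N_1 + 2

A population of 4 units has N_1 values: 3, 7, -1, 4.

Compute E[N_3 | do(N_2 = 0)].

8.5

do(N_2=0) breaks N_2's dependence on N_1. With N_2=0 fixed, N_3 across the units is 8, 16, 0, 10, mean 8.5.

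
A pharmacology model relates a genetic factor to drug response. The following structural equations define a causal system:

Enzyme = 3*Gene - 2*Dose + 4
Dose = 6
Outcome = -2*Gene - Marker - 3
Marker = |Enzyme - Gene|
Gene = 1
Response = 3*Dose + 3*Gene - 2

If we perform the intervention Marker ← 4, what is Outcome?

Under do(Marker=4), the mechanism Marker = |Enzyme - Gene| is discarded; Marker is fixed at 4.
Outcome = -2*Gene - Marker - 3  [with Gene=1, Marker=4]  = -9

-9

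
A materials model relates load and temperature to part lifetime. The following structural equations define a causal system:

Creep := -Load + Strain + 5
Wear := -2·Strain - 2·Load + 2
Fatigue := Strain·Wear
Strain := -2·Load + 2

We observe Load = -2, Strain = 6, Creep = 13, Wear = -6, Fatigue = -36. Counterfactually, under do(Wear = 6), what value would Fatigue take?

36

Intervening sets Wear = 6 and removes its equation (Wear := -2·Strain - 2·Load + 2).
Strain = -2·Load + 2  [with Load=-2]  = 6
Fatigue = Strain·Wear  [with Strain=6, Wear=6]  = 36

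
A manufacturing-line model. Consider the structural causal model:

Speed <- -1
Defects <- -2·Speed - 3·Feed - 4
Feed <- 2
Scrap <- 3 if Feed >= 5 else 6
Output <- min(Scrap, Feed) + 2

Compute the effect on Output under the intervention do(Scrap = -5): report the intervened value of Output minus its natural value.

Intervening sets Scrap = -5 and removes its equation (Scrap <- 3 if Feed >= 5 else 6).
Output = min(Scrap, Feed) + 2  [with Scrap=-5, Feed=2]  = -3
Without intervention: Scrap = 3 if Feed >= 5 else 6  [with Feed=2]  = 6; Output = min(Scrap, Feed) + 2  [with Scrap=6, Feed=2]  = 4.
Change = -3 − 4 = -7.

-7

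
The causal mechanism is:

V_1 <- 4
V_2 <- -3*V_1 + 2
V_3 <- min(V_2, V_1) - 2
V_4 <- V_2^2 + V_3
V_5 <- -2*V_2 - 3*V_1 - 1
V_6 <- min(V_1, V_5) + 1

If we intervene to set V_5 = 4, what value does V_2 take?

Under do(V_5=4), the mechanism V_5 <- -2*V_2 - 3*V_1 - 1 is discarded; V_5 is fixed at 4.
No directed path runs from V_5 to V_2, so V_2 keeps its natural value.
V_2 = -3*V_1 + 2  [with V_1=4]  = -10

-10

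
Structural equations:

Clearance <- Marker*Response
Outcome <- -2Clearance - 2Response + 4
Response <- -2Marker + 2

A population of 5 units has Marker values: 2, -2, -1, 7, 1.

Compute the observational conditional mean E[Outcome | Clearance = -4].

Conditioning on Clearance=-4 selects the 2 unit(s) with Marker ∈ {2, -1}. Their Outcome values: 16, 4. Mean = 10.

10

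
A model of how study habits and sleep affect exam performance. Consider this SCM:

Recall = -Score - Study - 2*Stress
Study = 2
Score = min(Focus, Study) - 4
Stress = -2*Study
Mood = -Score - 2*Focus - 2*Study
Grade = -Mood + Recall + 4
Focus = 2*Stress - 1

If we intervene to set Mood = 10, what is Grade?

Under do(Mood=10), the mechanism Mood = -Score - 2*Focus - 2*Study is discarded; Mood is fixed at 10.
Stress = -2*Study  [with Study=2]  = -4
Focus = 2*Stress - 1  [with Stress=-4]  = -9
Score = min(Focus, Study) - 4  [with Focus=-9, Study=2]  = -13
Recall = -Score - Study - 2*Stress  [with Score=-13, Study=2, Stress=-4]  = 19
Grade = -Mood + Recall + 4  [with Mood=10, Recall=19]  = 13

13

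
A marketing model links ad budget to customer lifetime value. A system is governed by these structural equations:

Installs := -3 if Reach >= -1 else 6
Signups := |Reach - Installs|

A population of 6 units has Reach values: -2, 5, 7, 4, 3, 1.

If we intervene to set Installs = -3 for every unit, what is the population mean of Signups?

6

The intervention sets Installs=-3 in all 6 units regardless of Reach. Recomputing Signups per unit gives 1, 8, 10, 7, 6, 4; average 6.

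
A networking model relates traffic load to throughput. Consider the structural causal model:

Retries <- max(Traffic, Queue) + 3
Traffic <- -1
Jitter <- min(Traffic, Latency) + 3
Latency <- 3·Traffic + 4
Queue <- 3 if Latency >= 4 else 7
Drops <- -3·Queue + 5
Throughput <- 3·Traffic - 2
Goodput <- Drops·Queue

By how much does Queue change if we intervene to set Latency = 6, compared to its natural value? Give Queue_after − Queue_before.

The intervention breaks the incoming arrows to Latency: Latency <- 3·Traffic + 4 no longer applies, and Latency = 6.
Queue = 3 if Latency >= 4 else 7  [with Latency=6]  = 3
Without intervention: Latency = 3·Traffic + 4  [with Traffic=-1]  = 1; Queue = 3 if Latency >= 4 else 7  [with Latency=1]  = 7.
Change = 3 − 7 = -4.

-4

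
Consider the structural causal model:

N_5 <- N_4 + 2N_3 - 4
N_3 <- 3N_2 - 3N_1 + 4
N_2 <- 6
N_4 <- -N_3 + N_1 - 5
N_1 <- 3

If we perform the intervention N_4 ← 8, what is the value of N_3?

13

Under do(N_4=8), the mechanism N_4 <- -N_3 + N_1 - 5 is discarded; N_4 is fixed at 8.
Since N_3 is not a descendant of the intervened variable, it is unaffected.
N_3 = 3N_2 - 3N_1 + 4  [with N_2=6, N_1=3]  = 13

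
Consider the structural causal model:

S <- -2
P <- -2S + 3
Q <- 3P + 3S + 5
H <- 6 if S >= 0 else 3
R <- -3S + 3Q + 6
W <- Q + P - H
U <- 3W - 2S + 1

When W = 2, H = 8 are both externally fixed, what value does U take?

Under do(W = 2, H = 8), each intervened variable's structural equation is replaced by its fixed value.
U = 3W - 2S + 1  [with W=2, S=-2]  = 11

11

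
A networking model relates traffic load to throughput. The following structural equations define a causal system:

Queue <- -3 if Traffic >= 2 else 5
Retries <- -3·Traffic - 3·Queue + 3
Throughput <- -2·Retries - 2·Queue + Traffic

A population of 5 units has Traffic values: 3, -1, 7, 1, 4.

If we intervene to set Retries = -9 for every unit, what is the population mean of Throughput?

do(Retries=-9) breaks Retries's dependence on Traffic. With Retries=-9 fixed, Throughput across the units is 27, 7, 31, 9, 28, mean 20.4.

20.4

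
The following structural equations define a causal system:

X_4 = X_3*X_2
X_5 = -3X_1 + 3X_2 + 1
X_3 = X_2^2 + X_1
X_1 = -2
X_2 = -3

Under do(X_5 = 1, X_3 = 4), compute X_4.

Under do(X_5 = 1, X_3 = 4), each intervened variable's structural equation is replaced by its fixed value.
X_4 = X_3*X_2  [with X_3=4, X_2=-3]  = -12

-12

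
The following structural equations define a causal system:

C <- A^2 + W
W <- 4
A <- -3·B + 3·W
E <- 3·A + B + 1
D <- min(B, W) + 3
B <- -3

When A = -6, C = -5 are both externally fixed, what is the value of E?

Setting A = -6, C = -5 by intervention discards those variables' equations.
E = 3·A + B + 1  [with A=-6, B=-3]  = -20

-20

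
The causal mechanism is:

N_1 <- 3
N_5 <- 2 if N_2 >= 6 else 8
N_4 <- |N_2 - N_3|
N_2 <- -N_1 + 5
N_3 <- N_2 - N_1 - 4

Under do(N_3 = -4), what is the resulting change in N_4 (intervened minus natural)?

-1

The intervention breaks the incoming arrows to N_3: N_3 <- N_2 - N_1 - 4 no longer applies, and N_3 = -4.
N_2 = -N_1 + 5  [with N_1=3]  = 2
N_4 = |N_2 - N_3|  [with N_2=2, N_3=-4]  = 6
Without intervention: N_2 = -N_1 + 5  [with N_1=3]  = 2; N_3 = N_2 - N_1 - 4  [with N_2=2, N_1=3]  = -5; N_4 = |N_2 - N_3|  [with N_2=2, N_3=-5]  = 7.
Change = 6 − 7 = -1.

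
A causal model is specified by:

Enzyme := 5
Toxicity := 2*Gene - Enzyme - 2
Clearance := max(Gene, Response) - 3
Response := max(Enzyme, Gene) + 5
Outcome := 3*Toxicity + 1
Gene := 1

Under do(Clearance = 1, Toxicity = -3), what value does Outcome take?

-8

Setting Clearance = 1, Toxicity = -3 by intervention discards those variables' equations.
Outcome = 3*Toxicity + 1  [with Toxicity=-3]  = -8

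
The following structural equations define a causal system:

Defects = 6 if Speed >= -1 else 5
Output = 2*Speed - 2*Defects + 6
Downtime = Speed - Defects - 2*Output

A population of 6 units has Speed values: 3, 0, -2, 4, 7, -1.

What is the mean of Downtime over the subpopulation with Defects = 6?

E[Downtime|Defects=6] averages over only the 5 units with Defects=6 (Speed = 3, 0, 4, 7, -1): Downtime = -3, 6, -6, -15, 9, mean -1.8.

-1.8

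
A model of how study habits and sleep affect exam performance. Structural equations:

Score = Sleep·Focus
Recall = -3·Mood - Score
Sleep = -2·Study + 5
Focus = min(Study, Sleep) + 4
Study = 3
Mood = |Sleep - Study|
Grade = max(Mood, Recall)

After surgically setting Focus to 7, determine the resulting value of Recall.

-5

The intervention breaks the incoming arrows to Focus: Focus = min(Study, Sleep) + 4 no longer applies, and Focus = 7.
Sleep = -2·Study + 5  [with Study=3]  = -1
Score = Sleep·Focus  [with Sleep=-1, Focus=7]  = -7
Mood = |Sleep - Study|  [with Sleep=-1, Study=3]  = 4
Recall = -3·Mood - Score  [with Mood=4, Score=-7]  = -5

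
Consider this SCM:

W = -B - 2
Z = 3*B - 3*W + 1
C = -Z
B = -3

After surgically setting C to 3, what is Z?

Under do(C=3), the mechanism C = -Z is discarded; C is fixed at 3.
Since Z is not a descendant of the intervened variable, it is unaffected.
W = -B - 2  [with B=-3]  = 1
Z = 3*B - 3*W + 1  [with B=-3, W=1]  = -11

-11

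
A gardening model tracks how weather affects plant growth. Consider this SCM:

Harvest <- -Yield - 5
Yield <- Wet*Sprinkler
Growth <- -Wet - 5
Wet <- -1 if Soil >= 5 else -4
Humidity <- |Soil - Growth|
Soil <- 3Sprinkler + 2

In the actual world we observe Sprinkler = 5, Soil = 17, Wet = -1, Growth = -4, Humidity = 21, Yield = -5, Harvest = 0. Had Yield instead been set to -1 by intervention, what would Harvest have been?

-4

Intervening sets Yield = -1 and removes its equation (Yield <- Wet*Sprinkler).
Harvest = -Yield - 5  [with Yield=-1]  = -4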